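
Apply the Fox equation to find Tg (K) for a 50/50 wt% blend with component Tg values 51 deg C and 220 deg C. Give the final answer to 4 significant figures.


1/Tg = w1/Tg1 + w2/Tg2 (in Kelvin)
Tg1 = 324.15 K, Tg2 = 493.15 K
1/Tg = 0.5/324.15 + 0.5/493.15
Tg = 391.2 K


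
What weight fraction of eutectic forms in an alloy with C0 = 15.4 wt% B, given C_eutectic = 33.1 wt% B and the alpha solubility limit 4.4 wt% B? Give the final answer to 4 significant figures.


f_primary = (C_e - C0) / (C_e - C_alpha_max)
f_primary = (33.1 - 15.4) / (33.1 - 4.4)
f_primary = 0.616725
f_eutectic = 1 - 0.616725 = 0.3833


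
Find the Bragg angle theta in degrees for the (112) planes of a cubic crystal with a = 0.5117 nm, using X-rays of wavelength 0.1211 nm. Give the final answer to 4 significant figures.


d = a / sqrt(h^2+k^2+l^2)
d = 0.5117 / sqrt(6) = 0.208901 nm
lambda = 2*d*sin(theta)  =>  sin(theta) = lambda / (2*d)
sin(theta) = 0.1211 / (2 * 0.208901) = 0.289851
theta = 16.85 deg


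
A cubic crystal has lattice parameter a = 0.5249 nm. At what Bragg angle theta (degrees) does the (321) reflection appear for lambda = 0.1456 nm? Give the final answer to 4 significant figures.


d = a / sqrt(h^2+k^2+l^2)
d = 0.5249 / sqrt(14) = 0.140285 nm
lambda = 2*d*sin(theta)  =>  sin(theta) = lambda / (2*d)
sin(theta) = 0.1456 / (2 * 0.140285) = 0.518942
theta = 31.26 deg


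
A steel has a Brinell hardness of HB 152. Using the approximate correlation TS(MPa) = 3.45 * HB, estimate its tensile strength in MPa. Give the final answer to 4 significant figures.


TS (MPa) = 3.45 * HB
TS = 3.45 * 152
TS = 524.4 MPa


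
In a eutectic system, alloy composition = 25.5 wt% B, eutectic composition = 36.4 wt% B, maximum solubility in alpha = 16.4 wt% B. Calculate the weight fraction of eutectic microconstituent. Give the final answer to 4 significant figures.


f_primary = (C_e - C0) / (C_e - C_alpha_max)
f_primary = (36.4 - 25.5) / (36.4 - 16.4)
f_primary = 0.545
f_eutectic = 1 - 0.545 = 0.455


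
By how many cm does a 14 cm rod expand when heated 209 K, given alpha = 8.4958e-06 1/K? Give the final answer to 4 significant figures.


dL = L0 * alpha * dT
dL = 14 * 8.4958e-06 * 209
dL = 0.02486 cm


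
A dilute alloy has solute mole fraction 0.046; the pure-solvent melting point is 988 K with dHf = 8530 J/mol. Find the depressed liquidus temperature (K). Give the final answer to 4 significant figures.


dT = R*Tm^2*x / dHf
dT = 8.314 * 988^2 * 0.046 / 8530
dT = 43.7656 K
T_new = 988 - 43.7656 = 944.2 K


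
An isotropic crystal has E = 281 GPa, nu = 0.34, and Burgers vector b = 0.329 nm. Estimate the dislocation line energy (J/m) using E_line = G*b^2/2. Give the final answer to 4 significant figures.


Step 1: G = E / (2*(1+nu))
G = 281 / (2*(1+0.34)) = 104.851 GPa = 1.04851e+11 Pa
Step 2: E_line = G*b^2/2
b = 0.329 nm = 3.29e-10 m
E_line = 0.5 * 1.04851e+11 * (3.29e-10)^2 = 5.675e-09 J/m


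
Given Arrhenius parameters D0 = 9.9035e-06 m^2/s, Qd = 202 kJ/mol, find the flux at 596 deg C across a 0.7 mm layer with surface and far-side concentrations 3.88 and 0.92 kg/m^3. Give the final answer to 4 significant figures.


Step 1: D = D0 * exp(-Qd/(R*T))
T = 596 + 273.15 = 869.15 K
D = 9.9035e-06 * exp(-202e3 / (8.314 * 869.15)) = 7.1688e-18 m^2/s
Step 2: J = D * (C1 - C2) / dx
J = 7.1688e-18 * (3.88 - 0.92) / 7e-04
J = 3.031e-14 kg/(m^2*s)


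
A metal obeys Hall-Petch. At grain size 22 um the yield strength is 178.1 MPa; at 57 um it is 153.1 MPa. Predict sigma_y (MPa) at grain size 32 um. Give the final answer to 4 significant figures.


sigma_y = sigma0 + k / sqrt(d)
1/sqrt(d1) = 1/sqrt(2.2e-05) = 213.201;  1/sqrt(d2) = 132.453
k = (sigma1 - sigma2) / (1/sqrt(d1) - 1/sqrt(d2)) = (178.1 - 153.1) / (213.201 - 132.453) = 0.309607 MPa*m^0.5
sigma0 = sigma1 - k/sqrt(d1) = 178.1 - 0.309607*213.201 = 112.092 MPa
sigma_y(d3) = 112.092 + 0.309607 / sqrt(3.2e-05) = 166.8 MPa


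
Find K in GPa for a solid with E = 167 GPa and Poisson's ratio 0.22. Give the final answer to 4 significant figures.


K = E / (3*(1-2*nu))
K = 167 / (3*(1-2*0.22))
K = 99.4 GPa


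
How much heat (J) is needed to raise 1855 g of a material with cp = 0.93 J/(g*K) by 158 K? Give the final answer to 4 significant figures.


Q = m * cp * dT
Q = 1855 * 0.93 * 158
Q = 272600 J


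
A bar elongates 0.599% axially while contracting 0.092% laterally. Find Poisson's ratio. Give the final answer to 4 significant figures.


nu = -epsilon_lat / epsilon_axial
Lateral strain is contraction (negative), so using magnitudes:
nu = 0.092 / 0.599
nu = 0.1536


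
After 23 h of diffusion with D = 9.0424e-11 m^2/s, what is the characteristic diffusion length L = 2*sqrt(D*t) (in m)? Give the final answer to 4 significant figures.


t = 23 hr = 82800 s
Diffusion length = 2*sqrt(D*t)
= 2*sqrt(9.0424e-11 * 82800)
= 5.473e-03 m


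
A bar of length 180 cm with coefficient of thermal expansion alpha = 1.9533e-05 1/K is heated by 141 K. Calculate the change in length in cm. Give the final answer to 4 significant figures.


dL = L0 * alpha * dT
dL = 180 * 1.9533e-05 * 141
dL = 0.4957 cm


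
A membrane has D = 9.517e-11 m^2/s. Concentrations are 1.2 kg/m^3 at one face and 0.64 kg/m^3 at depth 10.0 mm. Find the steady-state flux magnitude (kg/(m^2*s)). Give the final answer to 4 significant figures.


J = -D * (dC/dx) = D * (C1 - C2) / dx
J = 9.517e-11 * (1.2 - 0.64) / 0.01
J = 5.33e-09 kg/(m^2*s)


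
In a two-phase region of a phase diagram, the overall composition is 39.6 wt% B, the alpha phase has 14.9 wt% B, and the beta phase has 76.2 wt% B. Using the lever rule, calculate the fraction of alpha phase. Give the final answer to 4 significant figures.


f_alpha = (C_beta - C0) / (C_beta - C_alpha)
f_alpha = (76.2 - 39.6) / (76.2 - 14.9)
f_alpha = 0.5971


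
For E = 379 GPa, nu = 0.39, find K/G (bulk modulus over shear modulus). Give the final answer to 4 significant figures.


G = E / (2*(1+nu))
G = 379 / (2*(1+0.39)) = 136.331 GPa
K = E / (3*(1-2*nu))
K = 379 / (3*(1-2*0.39)) = 574.242 GPa
K/G = 574.242 / 136.331 = 4.212


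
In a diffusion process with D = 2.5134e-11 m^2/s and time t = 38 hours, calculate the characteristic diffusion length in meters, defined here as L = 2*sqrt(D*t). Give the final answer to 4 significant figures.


t = 38 hr = 136800 s
Diffusion length = 2*sqrt(D*t)
= 2*sqrt(2.5134e-11 * 136800)
= 3.709e-03 m


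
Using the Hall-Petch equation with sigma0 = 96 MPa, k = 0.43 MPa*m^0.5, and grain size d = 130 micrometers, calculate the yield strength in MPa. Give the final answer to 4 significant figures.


sigma_y = sigma0 + k / sqrt(d)
d = 130 um = 1.3e-04 m
sigma_y = 96 + 0.43 / sqrt(1.3e-04)
sigma_y = 133.7 MPa


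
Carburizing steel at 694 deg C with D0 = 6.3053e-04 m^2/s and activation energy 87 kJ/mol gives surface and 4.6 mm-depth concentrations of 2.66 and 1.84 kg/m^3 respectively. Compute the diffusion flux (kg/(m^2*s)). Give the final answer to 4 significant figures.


Step 1: D = D0 * exp(-Qd/(R*T))
T = 694 + 273.15 = 967.15 K
D = 6.3053e-04 * exp(-87e3 / (8.314 * 967.15)) = 1.26115e-08 m^2/s
Step 2: J = D * (C1 - C2) / dx
J = 1.26115e-08 * (2.66 - 1.84) / 4.6e-03
J = 2.248e-06 kg/(m^2*s)


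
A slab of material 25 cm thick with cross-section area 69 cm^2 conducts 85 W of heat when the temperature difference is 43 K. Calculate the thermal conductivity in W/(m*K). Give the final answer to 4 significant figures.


k = Q*L / (A*dT)
L = 0.25 m, A = 6.9e-03 m^2
k = 85 * 0.25 / (6.9e-03 * 43)
k = 71.62 W/(m*K)


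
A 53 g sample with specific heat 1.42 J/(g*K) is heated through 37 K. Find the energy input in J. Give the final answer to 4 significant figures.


Q = m * cp * dT
Q = 53 * 1.42 * 37
Q = 2785 J


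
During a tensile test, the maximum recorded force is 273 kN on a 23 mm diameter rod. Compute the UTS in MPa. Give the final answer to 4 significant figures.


A0 = pi*(d/2)^2 = pi*(23/2)^2 = 415.476 mm^2
UTS = F_max / A0 = 273*1000 / 415.476
UTS = 657.1 MPa


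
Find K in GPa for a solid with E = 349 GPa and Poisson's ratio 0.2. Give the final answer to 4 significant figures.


K = E / (3*(1-2*nu))
K = 349 / (3*(1-2*0.2))
K = 193.9 GPa


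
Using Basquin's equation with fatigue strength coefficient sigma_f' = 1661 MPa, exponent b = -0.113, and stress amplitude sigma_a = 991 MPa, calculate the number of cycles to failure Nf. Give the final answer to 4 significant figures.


sigma_a = sigma_f' * (2*Nf)^b
2*Nf = (sigma_a / sigma_f')^(1/b)
2*Nf = (991 / 1661)^(1/-0.113)
2*Nf = 96.5873
Nf = 48.29 cycles


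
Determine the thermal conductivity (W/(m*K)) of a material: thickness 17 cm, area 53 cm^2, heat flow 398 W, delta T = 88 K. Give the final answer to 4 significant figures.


k = Q*L / (A*dT)
L = 0.17 m, A = 5.3e-03 m^2
k = 398 * 0.17 / (5.3e-03 * 88)
k = 145.1 W/(m*K)


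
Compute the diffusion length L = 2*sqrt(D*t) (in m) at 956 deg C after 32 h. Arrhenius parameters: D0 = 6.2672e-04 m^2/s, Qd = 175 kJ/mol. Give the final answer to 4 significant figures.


Step 1: D = D0 * exp(-Qd/(R*T))
T = 1229.15 K
D = 6.2672e-04 * exp(-175e3 / (8.314 * 1229.15)) = 2.29038e-11 m^2/s
Step 2: L = 2*sqrt(D*t)
t = 32 h = 115200 s
L = 2*sqrt(2.29038e-11 * 115200) = 3.249e-03 m


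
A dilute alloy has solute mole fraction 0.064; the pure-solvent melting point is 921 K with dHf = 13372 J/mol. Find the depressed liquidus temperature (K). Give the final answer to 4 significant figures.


dT = R*Tm^2*x / dHf
dT = 8.314 * 921^2 * 0.064 / 13372
dT = 33.753 K
T_new = 921 - 33.753 = 887.2 K


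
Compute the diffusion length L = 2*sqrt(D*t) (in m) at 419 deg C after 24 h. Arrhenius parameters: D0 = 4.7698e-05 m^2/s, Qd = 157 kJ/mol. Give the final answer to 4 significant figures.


Step 1: D = D0 * exp(-Qd/(R*T))
T = 692.15 K
D = 4.7698e-05 * exp(-157e3 / (8.314 * 692.15)) = 6.75644e-17 m^2/s
Step 2: L = 2*sqrt(D*t)
t = 24 h = 86400 s
L = 2*sqrt(6.75644e-17 * 86400) = 4.832e-06 m


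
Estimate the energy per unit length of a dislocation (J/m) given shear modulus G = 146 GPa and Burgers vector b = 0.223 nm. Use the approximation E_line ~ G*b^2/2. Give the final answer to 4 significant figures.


E = G*b^2/2
b = 0.223 nm = 2.23e-10 m
G = 146 GPa = 1.46e+11 Pa
E = 0.5 * 1.46e+11 * (2.23e-10)^2
E = 3.63e-09 J/m


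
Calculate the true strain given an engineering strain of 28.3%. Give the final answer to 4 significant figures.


epsilon_true = ln(1 + epsilon_eng)
epsilon_true = ln(1 + 0.283)
epsilon_true = 0.2492


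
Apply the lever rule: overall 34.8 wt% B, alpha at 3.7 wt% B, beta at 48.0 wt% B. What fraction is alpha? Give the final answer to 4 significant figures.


f_alpha = (C_beta - C0) / (C_beta - C_alpha)
f_alpha = (48.0 - 34.8) / (48.0 - 3.7)
f_alpha = 0.298


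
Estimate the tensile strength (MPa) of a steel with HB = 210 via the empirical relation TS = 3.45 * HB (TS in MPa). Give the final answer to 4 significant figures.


TS (MPa) = 3.45 * HB
TS = 3.45 * 210
TS = 724.5 MPa


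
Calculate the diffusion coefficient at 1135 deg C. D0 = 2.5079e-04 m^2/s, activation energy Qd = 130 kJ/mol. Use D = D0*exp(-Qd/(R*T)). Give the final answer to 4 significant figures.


D = D0 * exp(-Qd / (R*T))
T = 1408.15 K
D = 2.5079e-04 * exp(-130e3 / (8.314 * 1408.15))
D = 3.774e-09 m^2/s


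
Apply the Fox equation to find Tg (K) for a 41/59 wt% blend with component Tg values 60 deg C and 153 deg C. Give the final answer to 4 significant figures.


1/Tg = w1/Tg1 + w2/Tg2 (in Kelvin)
Tg1 = 333.15 K, Tg2 = 426.15 K
1/Tg = 0.41/333.15 + 0.59/426.15
Tg = 382.4 K


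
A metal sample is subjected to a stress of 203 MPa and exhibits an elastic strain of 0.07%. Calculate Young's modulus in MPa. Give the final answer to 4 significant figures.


E = sigma / epsilon
epsilon = 0.07% = 7e-04
E = 203 / 7e-04
E = 290000 MPa


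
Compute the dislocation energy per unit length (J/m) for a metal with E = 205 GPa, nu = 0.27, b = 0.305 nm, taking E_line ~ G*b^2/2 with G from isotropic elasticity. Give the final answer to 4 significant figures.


Step 1: G = E / (2*(1+nu))
G = 205 / (2*(1+0.27)) = 80.7087 GPa = 8.07087e+10 Pa
Step 2: E_line = G*b^2/2
b = 0.305 nm = 3.05e-10 m
E_line = 0.5 * 8.07087e+10 * (3.05e-10)^2 = 3.754e-09 J/m


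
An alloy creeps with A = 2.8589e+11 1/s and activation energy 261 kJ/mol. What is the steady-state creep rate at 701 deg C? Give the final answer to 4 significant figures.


rate = A * exp(-Q / (R*T))
T = 701 + 273.15 = 974.15 K
rate = 2.8589e+11 * exp(-261e3 / (8.314 * 974.15))
rate = 2.889e-03 1/s


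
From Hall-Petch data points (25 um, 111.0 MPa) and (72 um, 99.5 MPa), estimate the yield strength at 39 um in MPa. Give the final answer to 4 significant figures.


sigma_y = sigma0 + k / sqrt(d)
1/sqrt(d1) = 1/sqrt(2.5e-05) = 200;  1/sqrt(d2) = 117.851
k = (sigma1 - sigma2) / (1/sqrt(d1) - 1/sqrt(d2)) = (111.0 - 99.5) / (200 - 117.851) = 0.13999 MPa*m^0.5
sigma0 = sigma1 - k/sqrt(d1) = 111.0 - 0.13999*200 = 83.002 MPa
sigma_y(d3) = 83.002 + 0.13999 / sqrt(3.9e-05) = 105.4 MPa


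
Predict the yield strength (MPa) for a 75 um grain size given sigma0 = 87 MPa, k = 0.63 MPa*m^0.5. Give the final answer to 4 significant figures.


sigma_y = sigma0 + k / sqrt(d)
d = 75 um = 7.5e-05 m
sigma_y = 87 + 0.63 / sqrt(7.5e-05)
sigma_y = 159.7 MPa


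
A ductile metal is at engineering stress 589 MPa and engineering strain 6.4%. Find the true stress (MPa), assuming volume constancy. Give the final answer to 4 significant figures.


sigma_true = sigma_eng * (1 + epsilon_eng)
sigma_true = 589 * (1 + 0.064)
sigma_true = 626.7 MPa


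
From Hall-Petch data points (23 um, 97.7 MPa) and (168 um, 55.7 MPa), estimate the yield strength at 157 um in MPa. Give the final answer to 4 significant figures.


sigma_y = sigma0 + k / sqrt(d)
1/sqrt(d1) = 1/sqrt(2.3e-05) = 208.514;  1/sqrt(d2) = 77.1517
k = (sigma1 - sigma2) / (1/sqrt(d1) - 1/sqrt(d2)) = (97.7 - 55.7) / (208.514 - 77.1517) = 0.319725 MPa*m^0.5
sigma0 = sigma1 - k/sqrt(d1) = 97.7 - 0.319725*208.514 = 31.0327 MPa
sigma_y(d3) = 31.0327 + 0.319725 / sqrt(1.57e-04) = 56.55 MPa


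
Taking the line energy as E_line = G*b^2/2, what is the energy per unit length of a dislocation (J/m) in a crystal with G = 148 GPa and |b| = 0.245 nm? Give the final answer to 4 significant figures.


E = G*b^2/2
b = 0.245 nm = 2.45e-10 m
G = 148 GPa = 1.48e+11 Pa
E = 0.5 * 1.48e+11 * (2.45e-10)^2
E = 4.442e-09 J/m


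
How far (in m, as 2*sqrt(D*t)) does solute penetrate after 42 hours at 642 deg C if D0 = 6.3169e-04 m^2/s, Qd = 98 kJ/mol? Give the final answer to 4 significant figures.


Step 1: D = D0 * exp(-Qd/(R*T))
T = 915.15 K
D = 6.3169e-04 * exp(-98e3 / (8.314 * 915.15)) = 1.60949e-09 m^2/s
Step 2: L = 2*sqrt(D*t)
t = 42 h = 151200 s
L = 2*sqrt(1.60949e-09 * 151200) = 0.0312 m


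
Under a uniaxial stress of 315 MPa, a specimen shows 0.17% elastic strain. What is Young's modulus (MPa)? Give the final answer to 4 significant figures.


E = sigma / epsilon
epsilon = 0.17% = 1.7e-03
E = 315 / 1.7e-03
E = 185300 MPa


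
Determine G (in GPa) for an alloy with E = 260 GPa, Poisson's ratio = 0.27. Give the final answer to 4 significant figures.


G = E / (2*(1+nu))
G = 260 / (2*(1+0.27))
G = 102.4 GPa


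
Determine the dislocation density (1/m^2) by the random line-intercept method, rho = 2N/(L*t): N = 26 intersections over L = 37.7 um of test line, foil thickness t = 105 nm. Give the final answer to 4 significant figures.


rho = 2N / (L * t)
L = 37.7 um = 3.77e-05 m, t = 105 nm = 1.05e-07 m
rho = 2 * 26 / (3.77e-05 * 1.05e-07)
rho = 1.314e+13 1/m^2


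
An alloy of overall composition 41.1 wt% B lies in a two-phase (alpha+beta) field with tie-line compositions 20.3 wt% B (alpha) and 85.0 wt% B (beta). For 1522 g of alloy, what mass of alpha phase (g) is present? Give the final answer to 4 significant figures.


f_alpha = (C_beta - C0) / (C_beta - C_alpha)
f_alpha = (85.0 - 41.1) / (85.0 - 20.3) = 0.678516
m_alpha = f_alpha * m_total = 0.678516 * 1522 = 1033 g


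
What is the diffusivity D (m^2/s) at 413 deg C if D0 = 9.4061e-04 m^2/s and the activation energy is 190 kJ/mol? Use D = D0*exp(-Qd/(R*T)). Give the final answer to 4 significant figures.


D = D0 * exp(-Qd / (R*T))
T = 686.15 K
D = 9.4061e-04 * exp(-190e3 / (8.314 * 686.15))
D = 3.226e-18 m^2/s


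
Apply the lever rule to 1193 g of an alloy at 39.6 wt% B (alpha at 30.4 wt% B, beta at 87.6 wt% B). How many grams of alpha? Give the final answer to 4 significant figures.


f_alpha = (C_beta - C0) / (C_beta - C_alpha)
f_alpha = (87.6 - 39.6) / (87.6 - 30.4) = 0.839161
m_alpha = f_alpha * m_total = 0.839161 * 1193 = 1001 g


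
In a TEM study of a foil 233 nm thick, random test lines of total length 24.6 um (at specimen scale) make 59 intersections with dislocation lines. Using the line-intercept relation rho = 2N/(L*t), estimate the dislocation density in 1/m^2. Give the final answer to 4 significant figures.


rho = 2N / (L * t)
L = 24.6 um = 2.46e-05 m, t = 233 nm = 2.33e-07 m
rho = 2 * 59 / (2.46e-05 * 2.33e-07)
rho = 2.059e+13 1/m^2


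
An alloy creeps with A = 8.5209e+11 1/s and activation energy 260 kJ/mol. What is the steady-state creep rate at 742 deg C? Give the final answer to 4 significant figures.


rate = A * exp(-Q / (R*T))
T = 742 + 273.15 = 1015.15 K
rate = 8.5209e+11 * exp(-260e3 / (8.314 * 1015.15))
rate = 0.03562 1/s


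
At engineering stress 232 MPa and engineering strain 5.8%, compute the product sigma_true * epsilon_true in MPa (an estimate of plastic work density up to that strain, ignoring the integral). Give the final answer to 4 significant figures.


sigma_true = sigma_eng * (1 + epsilon_eng)
sigma_true = 232 * (1 + 0.058) = 245.456 MPa
epsilon_true = ln(1 + epsilon_eng)
epsilon_true = ln(1 + 0.058) = 0.0563803
sigma_true * epsilon_true = 245.456 * 0.0563803 = 13.84 MPa


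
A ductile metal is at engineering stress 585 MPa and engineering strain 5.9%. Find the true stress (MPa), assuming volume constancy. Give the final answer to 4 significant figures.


sigma_true = sigma_eng * (1 + epsilon_eng)
sigma_true = 585 * (1 + 0.059)
sigma_true = 619.5 MPa


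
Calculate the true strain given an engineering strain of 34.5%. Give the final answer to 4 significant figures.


epsilon_true = ln(1 + epsilon_eng)
epsilon_true = ln(1 + 0.345)
epsilon_true = 0.2964


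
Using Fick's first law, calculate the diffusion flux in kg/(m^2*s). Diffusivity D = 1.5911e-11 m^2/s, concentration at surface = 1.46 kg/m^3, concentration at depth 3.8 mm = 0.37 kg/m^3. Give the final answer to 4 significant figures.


J = -D * (dC/dx) = D * (C1 - C2) / dx
J = 1.5911e-11 * (1.46 - 0.37) / 3.8e-03
J = 4.564e-09 kg/(m^2*s)


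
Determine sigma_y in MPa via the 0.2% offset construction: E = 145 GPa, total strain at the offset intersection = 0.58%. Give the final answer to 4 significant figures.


Offset strain = 0.002
Elastic strain at yield = total_strain - offset = 5.8e-03 - 0.002 = 3.8e-03
sigma_y = E * elastic_strain = 145000 * 3.8e-03
sigma_y = 551 MPa


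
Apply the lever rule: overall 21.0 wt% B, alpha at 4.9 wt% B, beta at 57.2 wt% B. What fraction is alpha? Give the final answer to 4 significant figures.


f_alpha = (C_beta - C0) / (C_beta - C_alpha)
f_alpha = (57.2 - 21.0) / (57.2 - 4.9)
f_alpha = 0.6922


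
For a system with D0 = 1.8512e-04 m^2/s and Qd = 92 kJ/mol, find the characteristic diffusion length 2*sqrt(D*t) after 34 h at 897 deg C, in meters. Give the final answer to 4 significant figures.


Step 1: D = D0 * exp(-Qd/(R*T))
T = 1170.15 K
D = 1.8512e-04 * exp(-92e3 / (8.314 * 1170.15)) = 1.44708e-08 m^2/s
Step 2: L = 2*sqrt(D*t)
t = 34 h = 122400 s
L = 2*sqrt(1.44708e-08 * 122400) = 0.08417 m


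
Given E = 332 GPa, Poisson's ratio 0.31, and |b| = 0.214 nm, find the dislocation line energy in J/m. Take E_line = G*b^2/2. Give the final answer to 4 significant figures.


Step 1: G = E / (2*(1+nu))
G = 332 / (2*(1+0.31)) = 126.718 GPa = 1.26718e+11 Pa
Step 2: E_line = G*b^2/2
b = 0.214 nm = 2.14e-10 m
E_line = 0.5 * 1.26718e+11 * (2.14e-10)^2 = 2.902e-09 J/m


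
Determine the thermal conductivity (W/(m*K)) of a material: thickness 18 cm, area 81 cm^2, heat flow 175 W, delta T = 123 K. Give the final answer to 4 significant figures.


k = Q*L / (A*dT)
L = 0.18 m, A = 8.1e-03 m^2
k = 175 * 0.18 / (8.1e-03 * 123)
k = 31.62 W/(m*K)


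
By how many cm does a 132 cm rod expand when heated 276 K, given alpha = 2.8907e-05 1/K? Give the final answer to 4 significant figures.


dL = L0 * alpha * dT
dL = 132 * 2.8907e-05 * 276
dL = 1.053 cm


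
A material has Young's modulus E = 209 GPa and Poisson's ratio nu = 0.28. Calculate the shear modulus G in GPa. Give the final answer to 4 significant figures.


G = E / (2*(1+nu))
G = 209 / (2*(1+0.28))
G = 81.64 GPa


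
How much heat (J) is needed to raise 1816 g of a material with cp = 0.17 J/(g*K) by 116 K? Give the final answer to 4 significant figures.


Q = m * cp * dT
Q = 1816 * 0.17 * 116
Q = 35810 J


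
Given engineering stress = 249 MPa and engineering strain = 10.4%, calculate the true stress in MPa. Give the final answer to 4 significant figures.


sigma_true = sigma_eng * (1 + epsilon_eng)
sigma_true = 249 * (1 + 0.104)
sigma_true = 274.9 MPa


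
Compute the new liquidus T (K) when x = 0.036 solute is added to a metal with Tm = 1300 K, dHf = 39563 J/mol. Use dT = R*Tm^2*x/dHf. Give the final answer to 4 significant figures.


dT = R*Tm^2*x / dHf
dT = 8.314 * 1300^2 * 0.036 / 39563
dT = 12.7853 K
T_new = 1300 - 12.7853 = 1287 K


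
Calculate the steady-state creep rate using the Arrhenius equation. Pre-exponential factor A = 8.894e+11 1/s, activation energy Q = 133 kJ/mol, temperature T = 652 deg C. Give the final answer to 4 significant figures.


rate = A * exp(-Q / (R*T))
T = 652 + 273.15 = 925.15 K
rate = 8.894e+11 * exp(-133e3 / (8.314 * 925.15))
rate = 27510 1/s


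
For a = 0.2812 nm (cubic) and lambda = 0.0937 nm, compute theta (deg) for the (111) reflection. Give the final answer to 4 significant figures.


d = a / sqrt(h^2+k^2+l^2)
d = 0.2812 / sqrt(3) = 0.162351 nm
lambda = 2*d*sin(theta)  =>  sin(theta) = lambda / (2*d)
sin(theta) = 0.0937 / (2 * 0.162351) = 0.288572
theta = 16.77 deg


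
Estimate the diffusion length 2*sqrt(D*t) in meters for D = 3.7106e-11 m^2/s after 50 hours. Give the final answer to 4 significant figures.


t = 50 hr = 180000 s
Diffusion length = 2*sqrt(D*t)
= 2*sqrt(3.7106e-11 * 180000)
= 5.169e-03 m


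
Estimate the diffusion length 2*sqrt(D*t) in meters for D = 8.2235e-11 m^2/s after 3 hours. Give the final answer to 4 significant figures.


t = 3 hr = 10800 s
Diffusion length = 2*sqrt(D*t)
= 2*sqrt(8.2235e-11 * 10800)
= 1.885e-03 m


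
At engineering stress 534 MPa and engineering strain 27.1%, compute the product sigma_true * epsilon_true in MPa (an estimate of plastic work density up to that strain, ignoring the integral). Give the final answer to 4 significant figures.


sigma_true = sigma_eng * (1 + epsilon_eng)
sigma_true = 534 * (1 + 0.271) = 678.714 MPa
epsilon_true = ln(1 + epsilon_eng)
epsilon_true = ln(1 + 0.271) = 0.239804
sigma_true * epsilon_true = 678.714 * 0.239804 = 162.8 MPa


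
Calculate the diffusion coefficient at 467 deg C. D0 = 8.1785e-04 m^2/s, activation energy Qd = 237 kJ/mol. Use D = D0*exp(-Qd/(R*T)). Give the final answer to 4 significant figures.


D = D0 * exp(-Qd / (R*T))
T = 740.15 K
D = 8.1785e-04 * exp(-237e3 / (8.314 * 740.15))
D = 1.536e-20 m^2/s


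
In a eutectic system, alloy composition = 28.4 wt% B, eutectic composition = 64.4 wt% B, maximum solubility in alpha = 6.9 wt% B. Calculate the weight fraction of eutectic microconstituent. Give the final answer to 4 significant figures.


f_primary = (C_e - C0) / (C_e - C_alpha_max)
f_primary = (64.4 - 28.4) / (64.4 - 6.9)
f_primary = 0.626087
f_eutectic = 1 - 0.626087 = 0.3739


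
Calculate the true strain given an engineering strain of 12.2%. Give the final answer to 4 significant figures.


epsilon_true = ln(1 + epsilon_eng)
epsilon_true = ln(1 + 0.122)
epsilon_true = 0.1151


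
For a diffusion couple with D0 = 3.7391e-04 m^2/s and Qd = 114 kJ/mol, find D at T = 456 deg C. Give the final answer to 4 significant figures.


D = D0 * exp(-Qd / (R*T))
T = 729.15 K
D = 3.7391e-04 * exp(-114e3 / (8.314 * 729.15))
D = 2.545e-12 m^2/s


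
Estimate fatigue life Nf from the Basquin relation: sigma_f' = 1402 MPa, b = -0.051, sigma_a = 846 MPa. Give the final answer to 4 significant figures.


sigma_a = sigma_f' * (2*Nf)^b
2*Nf = (sigma_a / sigma_f')^(1/b)
2*Nf = (846 / 1402)^(1/-0.051)
2*Nf = 20022.7
Nf = 10010 cycles


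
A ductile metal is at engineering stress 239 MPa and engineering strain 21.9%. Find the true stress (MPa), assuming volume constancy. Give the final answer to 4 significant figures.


sigma_true = sigma_eng * (1 + epsilon_eng)
sigma_true = 239 * (1 + 0.219)
sigma_true = 291.3 MPa


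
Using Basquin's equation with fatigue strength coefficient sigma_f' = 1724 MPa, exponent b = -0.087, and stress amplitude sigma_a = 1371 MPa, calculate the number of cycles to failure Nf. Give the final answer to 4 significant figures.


sigma_a = sigma_f' * (2*Nf)^b
2*Nf = (sigma_a / sigma_f')^(1/b)
2*Nf = (1371 / 1724)^(1/-0.087)
2*Nf = 13.9212
Nf = 6.961 cycles


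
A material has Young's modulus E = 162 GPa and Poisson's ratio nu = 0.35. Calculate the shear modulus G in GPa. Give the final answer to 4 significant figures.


G = E / (2*(1+nu))
G = 162 / (2*(1+0.35))
G = 60 GPa


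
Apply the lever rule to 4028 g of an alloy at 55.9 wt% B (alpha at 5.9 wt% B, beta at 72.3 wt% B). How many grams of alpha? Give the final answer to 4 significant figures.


f_alpha = (C_beta - C0) / (C_beta - C_alpha)
f_alpha = (72.3 - 55.9) / (72.3 - 5.9) = 0.246988
m_alpha = f_alpha * m_total = 0.246988 * 4028 = 994.9 g


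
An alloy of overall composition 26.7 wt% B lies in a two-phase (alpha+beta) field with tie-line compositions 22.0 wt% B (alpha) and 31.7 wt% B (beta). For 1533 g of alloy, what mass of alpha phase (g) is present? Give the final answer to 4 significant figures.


f_alpha = (C_beta - C0) / (C_beta - C_alpha)
f_alpha = (31.7 - 26.7) / (31.7 - 22.0) = 0.515464
m_alpha = f_alpha * m_total = 0.515464 * 1533 = 790.2 g


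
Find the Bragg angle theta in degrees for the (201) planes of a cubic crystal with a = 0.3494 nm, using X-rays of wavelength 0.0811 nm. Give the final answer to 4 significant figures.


d = a / sqrt(h^2+k^2+l^2)
d = 0.3494 / sqrt(5) = 0.156256 nm
lambda = 2*d*sin(theta)  =>  sin(theta) = lambda / (2*d)
sin(theta) = 0.0811 / (2 * 0.156256) = 0.259509
theta = 15.04 deg


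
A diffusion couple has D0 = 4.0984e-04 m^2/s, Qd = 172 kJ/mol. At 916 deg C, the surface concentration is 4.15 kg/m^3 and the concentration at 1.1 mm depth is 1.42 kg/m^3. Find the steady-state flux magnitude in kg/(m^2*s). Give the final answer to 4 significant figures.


Step 1: D = D0 * exp(-Qd/(R*T))
T = 916 + 273.15 = 1189.15 K
D = 4.0984e-04 * exp(-172e3 / (8.314 * 1189.15)) = 1.14042e-11 m^2/s
Step 2: J = D * (C1 - C2) / dx
J = 1.14042e-11 * (4.15 - 1.42) / 1.1e-03
J = 2.83e-08 kg/(m^2*s)


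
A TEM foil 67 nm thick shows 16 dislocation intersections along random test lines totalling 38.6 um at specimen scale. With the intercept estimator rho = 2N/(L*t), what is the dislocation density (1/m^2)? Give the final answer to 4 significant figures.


rho = 2N / (L * t)
L = 38.6 um = 3.86e-05 m, t = 67 nm = 6.7e-08 m
rho = 2 * 16 / (3.86e-05 * 6.7e-08)
rho = 1.237e+13 1/m^2


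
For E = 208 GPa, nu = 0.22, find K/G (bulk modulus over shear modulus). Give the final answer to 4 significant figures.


G = E / (2*(1+nu))
G = 208 / (2*(1+0.22)) = 85.2459 GPa
K = E / (3*(1-2*nu))
K = 208 / (3*(1-2*0.22)) = 123.81 GPa
K/G = 123.81 / 85.2459 = 1.452


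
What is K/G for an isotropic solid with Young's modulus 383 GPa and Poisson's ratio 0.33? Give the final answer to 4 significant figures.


G = E / (2*(1+nu))
G = 383 / (2*(1+0.33)) = 143.985 GPa
K = E / (3*(1-2*nu))
K = 383 / (3*(1-2*0.33)) = 375.49 GPa
K/G = 375.49 / 143.985 = 2.608


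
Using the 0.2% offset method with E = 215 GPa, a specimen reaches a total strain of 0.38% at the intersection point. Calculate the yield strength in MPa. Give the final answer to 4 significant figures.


Offset strain = 0.002
Elastic strain at yield = total_strain - offset = 3.8e-03 - 0.002 = 1.8e-03
sigma_y = E * elastic_strain = 215000 * 1.8e-03
sigma_y = 387 MPa


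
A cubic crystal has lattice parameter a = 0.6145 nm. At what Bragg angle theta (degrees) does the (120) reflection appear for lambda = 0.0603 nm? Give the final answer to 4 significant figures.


d = a / sqrt(h^2+k^2+l^2)
d = 0.6145 / sqrt(5) = 0.274813 nm
lambda = 2*d*sin(theta)  =>  sin(theta) = lambda / (2*d)
sin(theta) = 0.0603 / (2 * 0.274813) = 0.109711
theta = 6.299 deg


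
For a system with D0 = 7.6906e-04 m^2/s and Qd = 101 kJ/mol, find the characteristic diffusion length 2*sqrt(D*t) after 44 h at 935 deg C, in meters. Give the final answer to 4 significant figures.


Step 1: D = D0 * exp(-Qd/(R*T))
T = 1208.15 K
D = 7.6906e-04 * exp(-101e3 / (8.314 * 1208.15)) = 3.30403e-08 m^2/s
Step 2: L = 2*sqrt(D*t)
t = 44 h = 158400 s
L = 2*sqrt(3.30403e-08 * 158400) = 0.1447 m


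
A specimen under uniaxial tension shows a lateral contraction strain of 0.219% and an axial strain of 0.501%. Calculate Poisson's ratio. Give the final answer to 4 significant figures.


nu = -epsilon_lat / epsilon_axial
Lateral strain is contraction (negative), so using magnitudes:
nu = 0.219 / 0.501
nu = 0.4371


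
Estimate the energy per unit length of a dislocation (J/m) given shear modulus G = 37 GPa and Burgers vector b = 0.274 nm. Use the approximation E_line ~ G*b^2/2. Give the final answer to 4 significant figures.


E = G*b^2/2
b = 0.274 nm = 2.74e-10 m
G = 37 GPa = 3.7e+10 Pa
E = 0.5 * 3.7e+10 * (2.74e-10)^2
E = 1.389e-09 J/m


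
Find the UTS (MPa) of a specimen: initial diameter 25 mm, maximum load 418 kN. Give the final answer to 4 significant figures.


A0 = pi*(d/2)^2 = pi*(25/2)^2 = 490.874 mm^2
UTS = F_max / A0 = 418*1000 / 490.874
UTS = 851.5 MPa


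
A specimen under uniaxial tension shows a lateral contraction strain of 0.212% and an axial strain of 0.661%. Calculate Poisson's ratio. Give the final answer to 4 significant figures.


nu = -epsilon_lat / epsilon_axial
Lateral strain is contraction (negative), so using magnitudes:
nu = 0.212 / 0.661
nu = 0.3207


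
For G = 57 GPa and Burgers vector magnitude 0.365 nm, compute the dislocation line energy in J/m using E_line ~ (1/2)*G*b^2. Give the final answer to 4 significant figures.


E = G*b^2/2
b = 0.365 nm = 3.65e-10 m
G = 57 GPa = 5.7e+10 Pa
E = 0.5 * 5.7e+10 * (3.65e-10)^2
E = 3.797e-09 J/m


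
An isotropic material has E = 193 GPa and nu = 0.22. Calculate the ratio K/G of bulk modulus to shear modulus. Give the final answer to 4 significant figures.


G = E / (2*(1+nu))
G = 193 / (2*(1+0.22)) = 79.0984 GPa
K = E / (3*(1-2*nu))
K = 193 / (3*(1-2*0.22)) = 114.881 GPa
K/G = 114.881 / 79.0984 = 1.452


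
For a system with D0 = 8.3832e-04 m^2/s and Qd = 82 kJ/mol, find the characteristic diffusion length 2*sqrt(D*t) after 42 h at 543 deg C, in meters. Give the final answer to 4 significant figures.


Step 1: D = D0 * exp(-Qd/(R*T))
T = 816.15 K
D = 8.3832e-04 * exp(-82e3 / (8.314 * 816.15)) = 4.73277e-09 m^2/s
Step 2: L = 2*sqrt(D*t)
t = 42 h = 151200 s
L = 2*sqrt(4.73277e-09 * 151200) = 0.0535 m


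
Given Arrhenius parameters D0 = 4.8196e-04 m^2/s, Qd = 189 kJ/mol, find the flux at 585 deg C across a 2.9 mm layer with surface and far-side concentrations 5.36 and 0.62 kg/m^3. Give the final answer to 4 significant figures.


Step 1: D = D0 * exp(-Qd/(R*T))
T = 585 + 273.15 = 858.15 K
D = 4.8196e-04 * exp(-189e3 / (8.314 * 858.15)) = 1.50791e-15 m^2/s
Step 2: J = D * (C1 - C2) / dx
J = 1.50791e-15 * (5.36 - 0.62) / 2.9e-03
J = 2.465e-12 kg/(m^2*s)


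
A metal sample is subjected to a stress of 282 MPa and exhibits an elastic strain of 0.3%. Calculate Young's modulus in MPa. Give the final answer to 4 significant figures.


E = sigma / epsilon
epsilon = 0.3% = 3e-03
E = 282 / 3e-03
E = 94000 MPa


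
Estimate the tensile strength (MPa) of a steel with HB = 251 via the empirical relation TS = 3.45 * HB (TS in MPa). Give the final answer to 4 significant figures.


TS (MPa) = 3.45 * HB
TS = 3.45 * 251
TS = 866 MPa


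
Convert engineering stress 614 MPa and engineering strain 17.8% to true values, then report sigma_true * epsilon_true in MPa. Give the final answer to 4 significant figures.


sigma_true = sigma_eng * (1 + epsilon_eng)
sigma_true = 614 * (1 + 0.178) = 723.292 MPa
epsilon_true = ln(1 + epsilon_eng)
epsilon_true = ln(1 + 0.178) = 0.163818
sigma_true * epsilon_true = 723.292 * 0.163818 = 118.5 MPa


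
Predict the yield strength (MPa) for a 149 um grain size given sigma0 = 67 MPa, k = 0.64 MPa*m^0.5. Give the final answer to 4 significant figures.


sigma_y = sigma0 + k / sqrt(d)
d = 149 um = 1.49e-04 m
sigma_y = 67 + 0.64 / sqrt(1.49e-04)
sigma_y = 119.4 MPa


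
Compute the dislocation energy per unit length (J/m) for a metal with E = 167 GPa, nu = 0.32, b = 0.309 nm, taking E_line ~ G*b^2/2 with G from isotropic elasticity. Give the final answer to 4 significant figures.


Step 1: G = E / (2*(1+nu))
G = 167 / (2*(1+0.32)) = 63.2576 GPa = 6.32576e+10 Pa
Step 2: E_line = G*b^2/2
b = 0.309 nm = 3.09e-10 m
E_line = 0.5 * 6.32576e+10 * (3.09e-10)^2 = 3.02e-09 J/m


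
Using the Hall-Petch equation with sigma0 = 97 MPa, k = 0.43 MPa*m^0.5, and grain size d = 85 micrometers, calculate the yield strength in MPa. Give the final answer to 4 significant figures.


sigma_y = sigma0 + k / sqrt(d)
d = 85 um = 8.5e-05 m
sigma_y = 97 + 0.43 / sqrt(8.5e-05)
sigma_y = 143.6 MPa


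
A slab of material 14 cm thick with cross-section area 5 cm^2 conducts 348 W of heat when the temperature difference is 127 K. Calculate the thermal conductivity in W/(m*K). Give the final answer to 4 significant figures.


k = Q*L / (A*dT)
L = 0.14 m, A = 5e-04 m^2
k = 348 * 0.14 / (5e-04 * 127)
k = 767.2 W/(m*K)


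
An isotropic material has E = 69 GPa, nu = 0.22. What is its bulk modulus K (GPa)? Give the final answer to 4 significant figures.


K = E / (3*(1-2*nu))
K = 69 / (3*(1-2*0.22))
K = 41.07 GPa


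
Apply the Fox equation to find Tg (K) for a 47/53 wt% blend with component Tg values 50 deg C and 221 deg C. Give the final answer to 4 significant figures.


1/Tg = w1/Tg1 + w2/Tg2 (in Kelvin)
Tg1 = 323.15 K, Tg2 = 494.15 K
1/Tg = 0.47/323.15 + 0.53/494.15
Tg = 395.7 K


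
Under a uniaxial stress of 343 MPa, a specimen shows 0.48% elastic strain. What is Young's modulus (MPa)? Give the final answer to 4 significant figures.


E = sigma / epsilon
epsilon = 0.48% = 4.8e-03
E = 343 / 4.8e-03
E = 71460 MPa


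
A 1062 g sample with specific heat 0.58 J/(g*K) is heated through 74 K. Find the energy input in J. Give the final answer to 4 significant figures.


Q = m * cp * dT
Q = 1062 * 0.58 * 74
Q = 45580 J


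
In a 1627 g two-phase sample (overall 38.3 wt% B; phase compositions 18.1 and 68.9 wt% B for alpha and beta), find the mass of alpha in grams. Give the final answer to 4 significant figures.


f_alpha = (C_beta - C0) / (C_beta - C_alpha)
f_alpha = (68.9 - 38.3) / (68.9 - 18.1) = 0.602362
m_alpha = f_alpha * m_total = 0.602362 * 1627 = 980 g


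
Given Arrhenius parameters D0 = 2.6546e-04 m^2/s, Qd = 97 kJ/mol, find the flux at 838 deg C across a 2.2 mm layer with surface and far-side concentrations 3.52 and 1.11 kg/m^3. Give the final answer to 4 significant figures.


Step 1: D = D0 * exp(-Qd/(R*T))
T = 838 + 273.15 = 1111.15 K
D = 2.6546e-04 * exp(-97e3 / (8.314 * 1111.15)) = 7.30987e-09 m^2/s
Step 2: J = D * (C1 - C2) / dx
J = 7.30987e-09 * (3.52 - 1.11) / 2.2e-03
J = 8.008e-06 kg/(m^2*s)


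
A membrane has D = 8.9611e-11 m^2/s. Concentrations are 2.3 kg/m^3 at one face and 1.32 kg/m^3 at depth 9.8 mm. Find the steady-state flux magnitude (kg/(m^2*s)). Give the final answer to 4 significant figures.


J = -D * (dC/dx) = D * (C1 - C2) / dx
J = 8.9611e-11 * (2.3 - 1.32) / 9.8e-03
J = 8.961e-09 kg/(m^2*s)


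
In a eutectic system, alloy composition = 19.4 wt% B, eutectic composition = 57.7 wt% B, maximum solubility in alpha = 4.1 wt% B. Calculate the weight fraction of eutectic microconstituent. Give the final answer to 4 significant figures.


f_primary = (C_e - C0) / (C_e - C_alpha_max)
f_primary = (57.7 - 19.4) / (57.7 - 4.1)
f_primary = 0.714552
f_eutectic = 1 - 0.714552 = 0.2854


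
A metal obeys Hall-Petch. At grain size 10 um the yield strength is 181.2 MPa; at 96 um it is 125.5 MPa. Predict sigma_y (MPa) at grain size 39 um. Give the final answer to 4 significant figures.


sigma_y = sigma0 + k / sqrt(d)
1/sqrt(d1) = 1/sqrt(1e-05) = 316.228;  1/sqrt(d2) = 102.062
k = (sigma1 - sigma2) / (1/sqrt(d1) - 1/sqrt(d2)) = (181.2 - 125.5) / (316.228 - 102.062) = 0.260079 MPa*m^0.5
sigma0 = sigma1 - k/sqrt(d1) = 181.2 - 0.260079*316.228 = 98.9558 MPa
sigma_y(d3) = 98.9558 + 0.260079 / sqrt(3.9e-05) = 140.6 MPa


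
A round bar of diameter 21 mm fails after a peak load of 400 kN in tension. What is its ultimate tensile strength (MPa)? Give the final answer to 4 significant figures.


A0 = pi*(d/2)^2 = pi*(21/2)^2 = 346.361 mm^2
UTS = F_max / A0 = 400*1000 / 346.361
UTS = 1155 MPa


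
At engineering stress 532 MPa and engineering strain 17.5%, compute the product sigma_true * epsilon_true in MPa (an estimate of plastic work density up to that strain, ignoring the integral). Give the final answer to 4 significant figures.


sigma_true = sigma_eng * (1 + epsilon_eng)
sigma_true = 532 * (1 + 0.175) = 625.1 MPa
epsilon_true = ln(1 + epsilon_eng)
epsilon_true = ln(1 + 0.175) = 0.161268
sigma_true * epsilon_true = 625.1 * 0.161268 = 100.8 MPa


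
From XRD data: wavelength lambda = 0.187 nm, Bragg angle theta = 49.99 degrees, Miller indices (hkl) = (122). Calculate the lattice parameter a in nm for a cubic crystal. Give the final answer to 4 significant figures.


d = lambda / (2*sin(theta))
d = 0.187 / (2*sin(49.99 deg))
d = 0.122073 nm
a = d * sqrt(h^2+k^2+l^2) = 0.122073 * sqrt(9)
a = 0.3662 nm


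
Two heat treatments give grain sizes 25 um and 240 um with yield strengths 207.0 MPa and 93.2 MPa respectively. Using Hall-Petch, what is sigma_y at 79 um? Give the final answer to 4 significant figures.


sigma_y = sigma0 + k / sqrt(d)
1/sqrt(d1) = 1/sqrt(2.5e-05) = 200;  1/sqrt(d2) = 64.5497
k = (sigma1 - sigma2) / (1/sqrt(d1) - 1/sqrt(d2)) = (207.0 - 93.2) / (200 - 64.5497) = 0.840161 MPa*m^0.5
sigma0 = sigma1 - k/sqrt(d1) = 207.0 - 0.840161*200 = 38.9679 MPa
sigma_y(d3) = 38.9679 + 0.840161 / sqrt(7.9e-05) = 133.5 MPa


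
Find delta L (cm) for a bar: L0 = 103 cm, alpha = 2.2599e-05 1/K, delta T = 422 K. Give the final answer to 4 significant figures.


dL = L0 * alpha * dT
dL = 103 * 2.2599e-05 * 422
dL = 0.9823 cm


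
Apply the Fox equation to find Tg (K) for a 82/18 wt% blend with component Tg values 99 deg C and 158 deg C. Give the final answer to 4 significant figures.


1/Tg = w1/Tg1 + w2/Tg2 (in Kelvin)
Tg1 = 372.15 K, Tg2 = 431.15 K
1/Tg = 0.82/372.15 + 0.18/431.15
Tg = 381.5 K


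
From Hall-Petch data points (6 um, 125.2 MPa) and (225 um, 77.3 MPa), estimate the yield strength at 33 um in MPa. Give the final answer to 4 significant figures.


sigma_y = sigma0 + k / sqrt(d)
1/sqrt(d1) = 1/sqrt(6e-06) = 408.248;  1/sqrt(d2) = 66.6667
k = (sigma1 - sigma2) / (1/sqrt(d1) - 1/sqrt(d2)) = (125.2 - 77.3) / (408.248 - 66.6667) = 0.14023 MPa*m^0.5
sigma0 = sigma1 - k/sqrt(d1) = 125.2 - 0.14023*408.248 = 67.9513 MPa
sigma_y(d3) = 67.9513 + 0.14023 / sqrt(3.3e-05) = 92.36 MPa
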